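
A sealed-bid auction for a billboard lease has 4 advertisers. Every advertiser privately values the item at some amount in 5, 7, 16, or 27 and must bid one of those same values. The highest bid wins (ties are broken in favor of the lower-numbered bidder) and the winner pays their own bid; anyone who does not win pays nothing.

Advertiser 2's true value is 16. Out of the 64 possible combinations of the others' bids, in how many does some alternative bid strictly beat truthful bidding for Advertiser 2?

Others bid (5, 5, 5): truth gives 0; bid 7 gives 9 > 0. Violating.
Others bid (5, 5, 7): truth gives 0; bid 7 gives 9 > 0. Violating.
Others bid (5, 7, 5): truth gives 0; bid 7 gives 9 > 0. Violating.
Others bid (5, 7, 7): truth gives 0; bid 7 gives 9 > 0. Violating.
Others bid (5, 5, 16): truth gives 0; no alternative beats it.
Others bid (5, 5, 27): truth gives 0; no alternative beats it.
(Checking all 64 profiles: 4 have a profitable deviation, 60 do not.)

4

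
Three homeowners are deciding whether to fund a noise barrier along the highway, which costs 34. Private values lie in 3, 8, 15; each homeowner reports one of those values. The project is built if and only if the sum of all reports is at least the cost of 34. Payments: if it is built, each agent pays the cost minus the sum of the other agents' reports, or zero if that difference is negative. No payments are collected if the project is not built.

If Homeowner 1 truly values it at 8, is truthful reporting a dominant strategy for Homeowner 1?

Yes

Check each profile of the others' reports and compare truth against every alternative report.
Others report (15, 15): truth gives 4, best alternative gives 4.
Others report (3, 3): truth gives 0, best alternative gives 0.
Others report (3, 8): truth gives 0, best alternative gives 0.
Others report (3, 15): truth gives 0, best alternative gives 0.
Others report (8, 3): truth gives 0, best alternative gives 0.
Others report (8, 8): truth gives 0, best alternative gives 0.
(Remaining 3 profiles checked similarly; truth is weakly best in each.)
In every case the truthful report is at least as good as any alternative, so it is a dominant strategy.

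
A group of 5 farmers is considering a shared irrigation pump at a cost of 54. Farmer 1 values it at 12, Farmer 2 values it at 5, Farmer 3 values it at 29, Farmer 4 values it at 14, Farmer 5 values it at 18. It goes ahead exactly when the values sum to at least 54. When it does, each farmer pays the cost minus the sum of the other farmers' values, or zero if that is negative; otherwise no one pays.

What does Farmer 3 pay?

Total value 78 ≥ cost 54, so the project is built.
The other farmers' values sum to 49.
Cost minus that sum is 54 - 49 = 5.

5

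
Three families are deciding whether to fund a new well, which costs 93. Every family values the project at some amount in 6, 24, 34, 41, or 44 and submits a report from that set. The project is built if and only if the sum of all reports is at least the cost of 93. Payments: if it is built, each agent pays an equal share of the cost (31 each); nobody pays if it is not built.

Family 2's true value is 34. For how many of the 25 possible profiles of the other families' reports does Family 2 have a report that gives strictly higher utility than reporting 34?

4

Others report (6, 44): truth gives 0; report 44 gives 3 > 0. Violating.
Others report (24, 34): truth gives 0; report 41 gives 3 > 0. Violating.
Others report (34, 24): truth gives 0; report 41 gives 3 > 0. Violating.
Others report (44, 6): truth gives 0; report 44 gives 3 > 0. Violating.
Others report (6, 6): truth gives 0; no alternative beats it.
Others report (6, 24): truth gives 0; no alternative beats it.
(Checking all 25 profiles: 4 have a profitable deviation, 21 do not.)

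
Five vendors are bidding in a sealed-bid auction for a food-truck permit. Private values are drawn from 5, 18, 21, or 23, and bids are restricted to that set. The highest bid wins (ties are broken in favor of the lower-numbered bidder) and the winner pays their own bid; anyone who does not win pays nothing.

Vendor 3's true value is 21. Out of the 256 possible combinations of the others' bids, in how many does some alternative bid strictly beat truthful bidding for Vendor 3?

4

Others bid (5, 5, 5, 5): truth gives 0; bid 18 gives 3 > 0. Violating.
Others bid (5, 5, 5, 18): truth gives 0; bid 18 gives 3 > 0. Violating.
Others bid (5, 5, 18, 5): truth gives 0; bid 18 gives 3 > 0. Violating.
Others bid (5, 5, 18, 18): truth gives 0; bid 18 gives 3 > 0. Violating.
Others bid (5, 5, 5, 21): truth gives 0; no alternative beats it.
Others bid (5, 5, 5, 23): truth gives 0; no alternative beats it.
(Checking all 256 profiles: 4 have a profitable deviation, 252 do not.)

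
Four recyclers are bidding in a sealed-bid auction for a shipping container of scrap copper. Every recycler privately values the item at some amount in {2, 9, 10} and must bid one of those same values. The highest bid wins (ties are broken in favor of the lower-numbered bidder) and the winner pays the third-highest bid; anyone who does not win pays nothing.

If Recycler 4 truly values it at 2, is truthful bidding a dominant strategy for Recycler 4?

Check each profile of the others' bids and compare truth against every alternative bid.
Others bid (2, 2, 2): truth gives 0, best alternative gives 0.
Others bid (2, 2, 9): truth gives 0, best alternative gives 0.
Others bid (2, 2, 10): truth gives 0, best alternative gives 0.
Others bid (2, 9, 2): truth gives 0, best alternative gives 0.
Others bid (2, 9, 9): truth gives 0, best alternative gives 0.
Others bid (2, 9, 10): truth gives 0, best alternative gives 0.
(Remaining 21 profiles checked similarly; truth is weakly best in each.)
In every case the truthful bid is at least as good as any alternative, so it is a dominant strategy.

Yes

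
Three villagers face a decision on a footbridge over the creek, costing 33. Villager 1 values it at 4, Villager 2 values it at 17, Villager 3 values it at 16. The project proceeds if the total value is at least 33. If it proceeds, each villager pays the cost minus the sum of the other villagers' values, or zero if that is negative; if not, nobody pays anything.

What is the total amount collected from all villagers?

25

Total value 37 ≥ cost 33, so it is built.
Villager 1: others sum to 33; max(0, 33 - 33) = 0.
Villager 2: others sum to 20; max(0, 33 - 20) = 13.
Villager 3: others sum to 21; max(0, 33 - 21) = 12.
Total collected = 0 + 13 + 12 = 25.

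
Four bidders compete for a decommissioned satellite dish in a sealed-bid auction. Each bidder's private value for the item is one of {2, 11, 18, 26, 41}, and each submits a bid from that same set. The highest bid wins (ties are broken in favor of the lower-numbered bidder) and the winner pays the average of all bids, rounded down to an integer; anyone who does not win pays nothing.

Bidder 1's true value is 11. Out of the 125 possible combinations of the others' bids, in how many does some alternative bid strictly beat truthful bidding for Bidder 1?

4

Others bid (2, 2, 2): truth gives 7; bid 2 gives 9 > 7. Violating.
Others bid (2, 2, 18): truth gives 0; bid 18 gives 1 > 0. Violating.
Others bid (2, 18, 2): truth gives 0; bid 18 gives 1 > 0. Violating.
Others bid (18, 2, 2): truth gives 0; bid 18 gives 1 > 0. Violating.
Others bid (2, 2, 11): truth gives 5; no alternative beats it.
Others bid (2, 2, 26): truth gives 0; no alternative beats it.
(Checking all 125 profiles: 4 have a profitable deviation, 121 do not.)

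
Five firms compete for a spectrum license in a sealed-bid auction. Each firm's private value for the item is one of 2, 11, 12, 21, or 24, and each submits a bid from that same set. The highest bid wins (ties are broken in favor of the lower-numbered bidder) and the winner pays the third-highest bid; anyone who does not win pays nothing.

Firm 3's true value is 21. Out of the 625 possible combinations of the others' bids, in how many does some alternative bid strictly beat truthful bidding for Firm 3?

Others bid (2, 2, 2, 24): truth gives 0; bid 24 gives 19 > 0. Violating.
Others bid (2, 2, 11, 24): truth gives 0; bid 24 gives 10 > 0. Violating.
Others bid (2, 2, 12, 24): truth gives 0; bid 24 gives 9 > 0. Violating.
Others bid (2, 2, 24, 2): truth gives 0; bid 24 gives 19 > 0. Violating.
Others bid (2, 2, 2, 2): truth gives 19; no alternative beats it.
Others bid (2, 2, 2, 11): truth gives 19; no alternative beats it.
(Checking all 625 profiles: 108 have a profitable deviation, 517 do not.)

108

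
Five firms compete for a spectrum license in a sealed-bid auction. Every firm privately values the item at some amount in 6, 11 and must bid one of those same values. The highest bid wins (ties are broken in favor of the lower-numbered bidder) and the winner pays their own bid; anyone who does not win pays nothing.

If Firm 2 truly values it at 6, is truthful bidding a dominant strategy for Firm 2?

Yes

Check each profile of the others' bids and compare truth against every alternative bid.
Others bid (6, 6, 6, 6): truth gives 0, best alternative gives -5.
Others bid (6, 6, 6, 11): truth gives 0, best alternative gives -5.
Others bid (6, 6, 11, 6): truth gives 0, best alternative gives -5.
Others bid (6, 6, 11, 11): truth gives 0, best alternative gives -5.
Others bid (6, 11, 6, 6): truth gives 0, best alternative gives -5.
Others bid (6, 11, 6, 11): truth gives 0, best alternative gives -5.
(Remaining 10 profiles checked similarly; truth is weakly best in each.)
In every case the truthful bid is at least as good as any alternative, so it is a dominant strategy.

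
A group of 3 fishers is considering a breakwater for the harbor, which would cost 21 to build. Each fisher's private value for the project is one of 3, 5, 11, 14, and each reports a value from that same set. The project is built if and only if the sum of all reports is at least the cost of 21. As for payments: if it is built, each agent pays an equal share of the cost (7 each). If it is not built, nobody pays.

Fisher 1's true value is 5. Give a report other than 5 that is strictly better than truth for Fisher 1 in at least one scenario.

3

Suppose Fisher 2 reports 3 and Fisher 3 reports 14.
Report 5: project built, pays 7, utility 5 - 7 = -2.
Report 3: project not built, utility 0.
So reporting 3 beats truth here (0 > -2).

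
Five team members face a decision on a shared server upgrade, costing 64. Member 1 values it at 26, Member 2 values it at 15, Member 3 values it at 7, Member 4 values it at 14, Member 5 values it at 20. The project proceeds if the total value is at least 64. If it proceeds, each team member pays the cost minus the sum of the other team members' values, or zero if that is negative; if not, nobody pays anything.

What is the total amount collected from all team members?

10

Total value 82 ≥ cost 64, so it is built.
Member 1: others sum to 56; max(0, 64 - 56) = 8.
Member 2: others sum to 67; max(0, 64 - 67) = 0.
Member 3: others sum to 75; max(0, 64 - 75) = 0.
Member 4: others sum to 68; max(0, 64 - 68) = 0.
Member 5: others sum to 62; max(0, 64 - 62) = 2.
Total collected = 8 + 0 + 0 + 0 + 2 = 10.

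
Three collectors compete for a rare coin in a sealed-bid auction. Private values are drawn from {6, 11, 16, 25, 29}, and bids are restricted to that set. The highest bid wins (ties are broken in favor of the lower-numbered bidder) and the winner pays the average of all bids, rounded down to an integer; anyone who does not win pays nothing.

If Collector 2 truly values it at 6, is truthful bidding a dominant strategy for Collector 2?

Yes

Check each profile of the others' bids and compare truth against every alternative bid.
Others bid (6, 11): truth gives 0, best alternative gives -3.
Others bid (6, 6): truth gives 0, best alternative gives -1.
Others bid (6, 16): truth gives 0, best alternative gives 0.
Others bid (6, 25): truth gives 0, best alternative gives 0.
Others bid (6, 29): truth gives 0, best alternative gives 0.
Others bid (11, 6): truth gives 0, best alternative gives 0.
(Remaining 19 profiles checked similarly; truth is weakly best in each.)
In every case the truthful bid is at least as good as any alternative, so it is a dominant strategy.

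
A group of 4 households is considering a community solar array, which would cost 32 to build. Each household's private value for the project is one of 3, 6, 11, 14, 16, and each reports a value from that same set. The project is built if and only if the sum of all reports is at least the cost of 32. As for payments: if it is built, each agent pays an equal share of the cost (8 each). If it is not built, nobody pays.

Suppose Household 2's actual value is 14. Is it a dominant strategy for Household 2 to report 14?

Consider the case where Household 1 reports 3, Household 3 reports 3 and Household 4 reports 11.
Truthful report 14: project not built, utility 0.
Report 16 instead: project built, pays 8, utility 14 - 8 = 6.
Since 6 > 0, reporting 16 is strictly better here, so truthful reporting is not dominant.

No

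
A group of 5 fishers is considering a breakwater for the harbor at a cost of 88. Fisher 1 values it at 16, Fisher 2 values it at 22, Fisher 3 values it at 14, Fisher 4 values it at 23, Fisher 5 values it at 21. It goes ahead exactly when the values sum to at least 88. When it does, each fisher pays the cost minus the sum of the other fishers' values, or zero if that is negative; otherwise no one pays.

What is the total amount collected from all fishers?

56

Total value 96 ≥ cost 88, so it is built.
Fisher 1: others sum to 80; max(0, 88 - 80) = 8.
Fisher 2: others sum to 74; max(0, 88 - 74) = 14.
Fisher 3: others sum to 82; max(0, 88 - 82) = 6.
Fisher 4: others sum to 73; max(0, 88 - 73) = 15.
Fisher 5: others sum to 75; max(0, 88 - 75) = 13.
Total collected = 8 + 14 + 6 + 15 + 13 = 56.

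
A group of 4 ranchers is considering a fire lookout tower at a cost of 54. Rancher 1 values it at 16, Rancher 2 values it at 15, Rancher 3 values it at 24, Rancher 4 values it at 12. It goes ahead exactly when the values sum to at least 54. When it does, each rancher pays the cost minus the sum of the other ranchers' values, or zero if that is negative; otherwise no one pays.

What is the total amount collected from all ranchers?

Total value 67 ≥ cost 54, so it is built.
Rancher 1: others sum to 51; max(0, 54 - 51) = 3.
Rancher 2: others sum to 52; max(0, 54 - 52) = 2.
Rancher 3: others sum to 43; max(0, 54 - 43) = 11.
Rancher 4: others sum to 55; max(0, 54 - 55) = 0.
Total collected = 3 + 2 + 11 + 0 = 16.

16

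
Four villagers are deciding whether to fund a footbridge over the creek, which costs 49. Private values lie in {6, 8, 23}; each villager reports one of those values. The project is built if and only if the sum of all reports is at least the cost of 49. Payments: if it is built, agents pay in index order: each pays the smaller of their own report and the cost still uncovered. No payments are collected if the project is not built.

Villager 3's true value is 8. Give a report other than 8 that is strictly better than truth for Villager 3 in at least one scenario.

Suppose Villager 1 reports 6, Villager 2 reports 23 and Villager 4 reports 23.
Report 8: project built, pays 8, utility 8 - 8 = 0.
Report 6: project built, pays 6, utility 8 - 6 = 2.
So reporting 6 beats truth here (2 > 0).

6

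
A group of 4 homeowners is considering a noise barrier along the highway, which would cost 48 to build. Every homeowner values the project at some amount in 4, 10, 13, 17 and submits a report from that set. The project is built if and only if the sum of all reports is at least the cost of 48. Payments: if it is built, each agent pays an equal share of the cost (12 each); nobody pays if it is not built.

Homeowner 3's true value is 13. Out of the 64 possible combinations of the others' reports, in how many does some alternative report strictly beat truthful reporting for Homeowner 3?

Others report (4, 10, 17): truth gives 0; report 17 gives 1 > 0. Violating.
Others report (4, 13, 17): truth gives 0; report 17 gives 1 > 0. Violating.
Others report (4, 17, 10): truth gives 0; report 17 gives 1 > 0. Violating.
Others report (4, 17, 13): truth gives 0; report 17 gives 1 > 0. Violating.
Others report (4, 4, 4): truth gives 0; no alternative beats it.
Others report (4, 4, 10): truth gives 0; no alternative beats it.
(Checking all 64 profiles: 15 have a profitable deviation, 49 do not.)

15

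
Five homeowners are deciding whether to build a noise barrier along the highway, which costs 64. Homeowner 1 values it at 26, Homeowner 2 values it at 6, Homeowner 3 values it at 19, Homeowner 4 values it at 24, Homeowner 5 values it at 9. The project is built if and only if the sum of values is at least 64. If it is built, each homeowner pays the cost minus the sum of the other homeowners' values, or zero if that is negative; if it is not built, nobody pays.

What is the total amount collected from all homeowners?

Total value 84 ≥ cost 64, so it is built.
Homeowner 1: others sum to 58; max(0, 64 - 58) = 6.
Homeowner 2: others sum to 78; max(0, 64 - 78) = 0.
Homeowner 3: others sum to 65; max(0, 64 - 65) = 0.
Homeowner 4: others sum to 60; max(0, 64 - 60) = 4.
Homeowner 5: others sum to 75; max(0, 64 - 75) = 0.
Total collected = 6 + 0 + 0 + 4 + 0 = 10.

10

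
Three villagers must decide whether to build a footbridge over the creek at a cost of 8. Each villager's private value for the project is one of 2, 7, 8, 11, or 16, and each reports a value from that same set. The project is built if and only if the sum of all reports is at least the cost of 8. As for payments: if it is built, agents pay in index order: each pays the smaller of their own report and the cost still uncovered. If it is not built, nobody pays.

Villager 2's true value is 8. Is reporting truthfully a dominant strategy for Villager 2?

Consider the case where Villager 1 reports 2 and Villager 3 reports 7.
Truthful report 8: project built, pays 6, utility 8 - 6 = 2.
Report 2 instead: project built, pays 2, utility 8 - 2 = 6.
Since 6 > 2, reporting 2 is strictly better here, so truthful reporting is not dominant.

No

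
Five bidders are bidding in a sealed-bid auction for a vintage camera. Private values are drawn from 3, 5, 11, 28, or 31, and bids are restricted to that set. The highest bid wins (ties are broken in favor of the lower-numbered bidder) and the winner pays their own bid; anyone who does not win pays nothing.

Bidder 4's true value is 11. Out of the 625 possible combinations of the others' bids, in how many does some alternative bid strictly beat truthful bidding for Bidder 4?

Others bid (3, 3, 3, 3): truth gives 0; bid 5 gives 6 > 0. Violating.
Others bid (3, 3, 3, 5): truth gives 0; bid 5 gives 6 > 0. Violating.
Others bid (3, 3, 3, 11): truth gives 0; no alternative beats it.
Others bid (3, 3, 3, 28): truth gives 0; no alternative beats it.
(Checking all 625 profiles: 2 have a profitable deviation, 623 do not.)

2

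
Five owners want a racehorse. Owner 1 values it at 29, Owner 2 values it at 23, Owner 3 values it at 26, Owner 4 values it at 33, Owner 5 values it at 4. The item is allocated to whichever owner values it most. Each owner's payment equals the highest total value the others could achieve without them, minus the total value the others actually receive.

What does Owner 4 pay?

29

Owner 4 has the highest value and receives the item.
Without Owner 4, the item would go to the next-highest value, 29, so the others could achieve 29.
With Owner 4 present and winning, the others receive nothing, so their total is 0.
Payment = 29 - 0 = 29.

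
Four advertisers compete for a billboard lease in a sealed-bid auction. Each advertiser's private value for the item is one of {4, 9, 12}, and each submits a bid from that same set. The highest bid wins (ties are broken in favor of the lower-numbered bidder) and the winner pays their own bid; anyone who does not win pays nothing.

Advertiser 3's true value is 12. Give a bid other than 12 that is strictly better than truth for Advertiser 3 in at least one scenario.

9

Suppose Advertiser 1 bids 4, Advertiser 2 bids 4 and Advertiser 4 bids 4.
Bid 12: wins, pays 12, utility 12 - 12 = 0.
Bid 9: wins, pays 9, utility 12 - 9 = 3.
So bidding 9 beats truth here (3 > 0).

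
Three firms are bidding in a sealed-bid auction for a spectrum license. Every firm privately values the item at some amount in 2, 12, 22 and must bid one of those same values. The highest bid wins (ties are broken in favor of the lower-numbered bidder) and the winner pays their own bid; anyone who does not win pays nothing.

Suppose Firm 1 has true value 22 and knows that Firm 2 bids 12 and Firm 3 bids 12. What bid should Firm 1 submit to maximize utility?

12

Bid 2: loses, pays 0, utility 0.
Bid 12: wins, pays 12, utility 22 - 12 = 10.
Bid 22: wins, pays 22, utility 22 - 22 = 0.
The best choice is 12 with utility 10.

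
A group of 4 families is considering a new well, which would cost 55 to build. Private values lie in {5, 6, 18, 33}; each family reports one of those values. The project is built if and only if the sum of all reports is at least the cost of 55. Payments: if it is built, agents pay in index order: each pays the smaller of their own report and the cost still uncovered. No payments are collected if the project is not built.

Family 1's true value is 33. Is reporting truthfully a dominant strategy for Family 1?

No

Consider the case where Family 2 reports 5, Family 3 reports 5 and Family 4 reports 33.
Truthful report 33: project built, pays 33, utility 33 - 33 = 0.
Report 18 instead: project built, pays 18, utility 33 - 18 = 15.
Since 15 > 0, reporting 18 is strictly better here, so truthful reporting is not dominant.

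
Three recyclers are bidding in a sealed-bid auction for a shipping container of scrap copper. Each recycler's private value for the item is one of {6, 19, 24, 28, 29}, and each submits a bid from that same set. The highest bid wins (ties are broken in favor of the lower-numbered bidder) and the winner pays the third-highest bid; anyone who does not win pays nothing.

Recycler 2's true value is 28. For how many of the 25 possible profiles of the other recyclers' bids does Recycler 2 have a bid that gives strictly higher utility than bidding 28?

6

Others bid (6, 29): truth gives 0; bid 29 gives 22 > 0. Violating.
Others bid (19, 29): truth gives 0; bid 29 gives 9 > 0. Violating.
Others bid (24, 29): truth gives 0; bid 29 gives 4 > 0. Violating.
Others bid (28, 6): truth gives 0; bid 29 gives 22 > 0. Violating.
Others bid (6, 6): truth gives 22; no alternative beats it.
Others bid (6, 19): truth gives 22; no alternative beats it.
(Checking all 25 profiles: 6 have a profitable deviation, 19 do not.)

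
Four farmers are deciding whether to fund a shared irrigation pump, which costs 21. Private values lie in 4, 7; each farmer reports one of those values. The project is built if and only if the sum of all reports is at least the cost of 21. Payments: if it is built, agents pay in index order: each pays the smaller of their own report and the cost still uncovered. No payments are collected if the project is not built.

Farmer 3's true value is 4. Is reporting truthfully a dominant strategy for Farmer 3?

Yes

Check each profile of the others' reports and compare truth against every alternative report.
Others report (4, 4, 7): truth gives 0, best alternative gives -3.
Others report (4, 7, 4): truth gives 0, best alternative gives -3.
Others report (4, 7, 7): truth gives 0, best alternative gives -3.
Others report (7, 4, 4): truth gives 0, best alternative gives -3.
Others report (7, 4, 7): truth gives 0, best alternative gives -3.
Others report (7, 7, 4): truth gives 0, best alternative gives -3.
(Remaining 2 profiles checked similarly; truth is weakly best in each.)
In every case the truthful report is at least as good as any alternative, so it is a dominant strategy.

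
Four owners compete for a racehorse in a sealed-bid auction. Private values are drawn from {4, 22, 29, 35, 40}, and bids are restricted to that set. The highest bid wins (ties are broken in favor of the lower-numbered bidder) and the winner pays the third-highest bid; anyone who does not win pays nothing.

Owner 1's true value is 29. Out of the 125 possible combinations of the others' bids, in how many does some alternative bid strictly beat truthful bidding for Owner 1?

Others bid (4, 4, 35): truth gives 0; bid 35 gives 25 > 0. Violating.
Others bid (4, 4, 40): truth gives 0; bid 40 gives 25 > 0. Violating.
Others bid (4, 22, 35): truth gives 0; bid 35 gives 7 > 0. Violating.
Others bid (4, 22, 40): truth gives 0; bid 40 gives 7 > 0. Violating.
Others bid (4, 4, 4): truth gives 25; no alternative beats it.
Others bid (4, 4, 22): truth gives 25; no alternative beats it.
(Checking all 125 profiles: 24 have a profitable deviation, 101 do not.)

24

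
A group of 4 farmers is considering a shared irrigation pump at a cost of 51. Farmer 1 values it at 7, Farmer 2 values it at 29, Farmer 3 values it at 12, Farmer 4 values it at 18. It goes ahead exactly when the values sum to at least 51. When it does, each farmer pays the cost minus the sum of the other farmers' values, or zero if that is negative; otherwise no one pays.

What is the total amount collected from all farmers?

17

Total value 66 ≥ cost 51, so it is built.
Farmer 1: others sum to 59; max(0, 51 - 59) = 0.
Farmer 2: others sum to 37; max(0, 51 - 37) = 14.
Farmer 3: others sum to 54; max(0, 51 - 54) = 0.
Farmer 4: others sum to 48; max(0, 51 - 48) = 3.
Total collected = 0 + 14 + 0 + 3 = 17.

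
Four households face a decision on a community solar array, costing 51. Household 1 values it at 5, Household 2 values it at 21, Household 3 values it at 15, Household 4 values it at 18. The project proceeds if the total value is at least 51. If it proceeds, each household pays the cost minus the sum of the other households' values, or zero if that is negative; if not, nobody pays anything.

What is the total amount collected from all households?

Total value 59 ≥ cost 51, so it is built.
Household 1: others sum to 54; max(0, 51 - 54) = 0.
Household 2: others sum to 38; max(0, 51 - 38) = 13.
Household 3: others sum to 44; max(0, 51 - 44) = 7.
Household 4: others sum to 41; max(0, 51 - 41) = 10.
Total collected = 0 + 13 + 7 + 10 = 30.

30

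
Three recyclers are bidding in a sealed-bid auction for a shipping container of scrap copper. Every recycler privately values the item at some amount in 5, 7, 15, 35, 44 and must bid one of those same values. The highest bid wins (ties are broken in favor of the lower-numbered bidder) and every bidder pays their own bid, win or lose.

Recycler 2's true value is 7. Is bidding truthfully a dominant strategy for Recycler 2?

Consider the case where Recycler 1 bids 5 and Recycler 3 bids 15.
Truthful bid 7: loses but pays 7, utility -7.
Bid 5 instead: loses but pays 5, utility -5.
Since -5 > -7, bidding 5 is strictly better here, so truthful bidding is not dominant.

No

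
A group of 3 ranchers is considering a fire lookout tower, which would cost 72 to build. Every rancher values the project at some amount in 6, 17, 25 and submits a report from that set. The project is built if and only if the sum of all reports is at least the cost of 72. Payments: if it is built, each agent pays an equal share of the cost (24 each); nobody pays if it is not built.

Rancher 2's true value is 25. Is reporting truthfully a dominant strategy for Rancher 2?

Yes

Check each profile of the others' reports and compare truth against every alternative report.
Others report (25, 25): truth gives 1, best alternative gives 0.
Others report (6, 6): truth gives 0, best alternative gives 0.
Others report (6, 17): truth gives 0, best alternative gives 0.
Others report (6, 25): truth gives 0, best alternative gives 0.
Others report (17, 6): truth gives 0, best alternative gives 0.
Others report (17, 17): truth gives 0, best alternative gives 0.
(Remaining 3 profiles checked similarly; truth is weakly best in each.)
In every case the truthful report is at least as good as any alternative, so it is a dominant strategy.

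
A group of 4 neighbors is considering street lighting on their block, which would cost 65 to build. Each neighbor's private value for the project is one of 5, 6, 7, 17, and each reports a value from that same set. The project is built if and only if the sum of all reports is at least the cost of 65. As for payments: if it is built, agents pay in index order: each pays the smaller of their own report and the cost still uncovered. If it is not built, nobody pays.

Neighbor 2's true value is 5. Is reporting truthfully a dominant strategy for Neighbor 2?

Check each profile of the others' reports and compare truth against every alternative report.
Others report (5, 5, 5): truth gives 0, best alternative gives 0.
Others report (5, 5, 6): truth gives 0, best alternative gives 0.
Others report (5, 5, 7): truth gives 0, best alternative gives 0.
Others report (5, 5, 17): truth gives 0, best alternative gives 0.
Others report (5, 6, 5): truth gives 0, best alternative gives 0.
Others report (5, 6, 6): truth gives 0, best alternative gives 0.
(Remaining 58 profiles checked similarly; truth is weakly best in each.)
In every case the truthful report is at least as good as any alternative, so it is a dominant strategy.

Yes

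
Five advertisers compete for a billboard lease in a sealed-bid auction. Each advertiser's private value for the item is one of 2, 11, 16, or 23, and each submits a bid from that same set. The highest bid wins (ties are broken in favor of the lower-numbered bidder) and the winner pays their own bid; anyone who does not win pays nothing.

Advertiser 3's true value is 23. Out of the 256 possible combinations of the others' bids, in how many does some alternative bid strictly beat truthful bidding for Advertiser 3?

36

Others bid (2, 2, 2, 2): truth gives 0; bid 11 gives 12 > 0. Violating.
Others bid (2, 2, 2, 11): truth gives 0; bid 11 gives 12 > 0. Violating.
Others bid (2, 2, 2, 16): truth gives 0; bid 16 gives 7 > 0. Violating.
Others bid (2, 2, 11, 2): truth gives 0; bid 11 gives 12 > 0. Violating.
Others bid (2, 2, 2, 23): truth gives 0; no alternative beats it.
Others bid (2, 2, 11, 23): truth gives 0; no alternative beats it.
(Checking all 256 profiles: 36 have a profitable deviation, 220 do not.)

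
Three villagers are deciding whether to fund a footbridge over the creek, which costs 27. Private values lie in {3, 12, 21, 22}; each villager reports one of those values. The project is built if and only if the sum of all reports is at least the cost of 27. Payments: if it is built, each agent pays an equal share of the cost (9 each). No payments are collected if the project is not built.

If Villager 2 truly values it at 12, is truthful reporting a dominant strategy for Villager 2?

Consider the case where Villager 1 reports 3 and Villager 3 reports 3.
Truthful report 12: project not built, utility 0.
Report 21 instead: project built, pays 9, utility 12 - 9 = 3.
Since 3 > 0, reporting 21 is strictly better here, so truthful reporting is not dominant.

No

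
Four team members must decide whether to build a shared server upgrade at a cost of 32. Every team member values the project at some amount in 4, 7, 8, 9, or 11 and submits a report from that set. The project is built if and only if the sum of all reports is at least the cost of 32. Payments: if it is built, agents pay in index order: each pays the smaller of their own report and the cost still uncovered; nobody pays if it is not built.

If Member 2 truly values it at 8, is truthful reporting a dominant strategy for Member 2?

No

Consider the case where Member 1 reports 4, Member 3 reports 11 and Member 4 reports 11.
Truthful report 8: project built, pays 8, utility 8 - 8 = 0.
Report 7 instead: project built, pays 7, utility 8 - 7 = 1.
Since 1 > 0, reporting 7 is strictly better here, so truthful reporting is not dominant.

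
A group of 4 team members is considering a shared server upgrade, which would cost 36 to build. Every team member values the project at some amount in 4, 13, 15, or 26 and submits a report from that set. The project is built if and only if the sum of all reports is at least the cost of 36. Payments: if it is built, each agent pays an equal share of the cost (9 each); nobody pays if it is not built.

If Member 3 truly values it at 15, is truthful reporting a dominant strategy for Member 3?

Consider the case where Member 1 reports 4, Member 2 reports 4 and Member 4 reports 4.
Truthful report 15: project not built, utility 0.
Report 26 instead: project built, pays 9, utility 15 - 9 = 6.
Since 6 > 0, reporting 26 is strictly better here, so truthful reporting is not dominant.

No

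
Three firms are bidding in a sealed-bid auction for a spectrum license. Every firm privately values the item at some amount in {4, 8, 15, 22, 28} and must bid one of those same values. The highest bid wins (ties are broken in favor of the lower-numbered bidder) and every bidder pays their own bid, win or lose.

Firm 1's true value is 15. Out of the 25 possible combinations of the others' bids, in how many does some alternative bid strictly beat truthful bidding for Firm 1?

Others bid (4, 4): truth gives 0; bid 4 gives 11 > 0. Violating.
Others bid (4, 8): truth gives 0; bid 8 gives 7 > 0. Violating.
Others bid (4, 22): truth gives -15; bid 4 gives -4 > -15. Violating.
Others bid (4, 28): truth gives -15; bid 4 gives -4 > -15. Violating.
Others bid (4, 15): truth gives 0; no alternative beats it.
Others bid (8, 15): truth gives 0; no alternative beats it.
(Checking all 25 profiles: 20 have a profitable deviation, 5 do not.)

20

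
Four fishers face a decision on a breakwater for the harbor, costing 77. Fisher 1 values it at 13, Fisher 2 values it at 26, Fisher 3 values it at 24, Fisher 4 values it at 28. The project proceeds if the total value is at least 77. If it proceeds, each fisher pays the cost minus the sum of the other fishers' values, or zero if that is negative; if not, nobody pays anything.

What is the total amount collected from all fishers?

Total value 91 ≥ cost 77, so it is built.
Fisher 1: others sum to 78; max(0, 77 - 78) = 0.
Fisher 2: others sum to 65; max(0, 77 - 65) = 12.
Fisher 3: others sum to 67; max(0, 77 - 67) = 10.
Fisher 4: others sum to 63; max(0, 77 - 63) = 14.
Total collected = 0 + 12 + 10 + 14 = 36.

36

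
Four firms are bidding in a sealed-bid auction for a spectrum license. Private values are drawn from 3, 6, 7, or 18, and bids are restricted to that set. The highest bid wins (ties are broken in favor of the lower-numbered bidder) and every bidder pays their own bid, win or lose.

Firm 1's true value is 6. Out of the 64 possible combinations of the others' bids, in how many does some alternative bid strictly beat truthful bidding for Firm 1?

Others bid (3, 3, 3): truth gives 0; bid 3 gives 3 > 0. Violating.
Others bid (3, 3, 7): truth gives -6; bid 7 gives -1 > -6. Violating.
Others bid (3, 3, 18): truth gives -6; bid 3 gives -3 > -6. Violating.
Others bid (3, 6, 7): truth gives -6; bid 7 gives -1 > -6. Violating.
Others bid (3, 3, 6): truth gives 0; no alternative beats it.
Others bid (3, 6, 3): truth gives 0; no alternative beats it.
(Checking all 64 profiles: 57 have a profitable deviation, 7 do not.)

57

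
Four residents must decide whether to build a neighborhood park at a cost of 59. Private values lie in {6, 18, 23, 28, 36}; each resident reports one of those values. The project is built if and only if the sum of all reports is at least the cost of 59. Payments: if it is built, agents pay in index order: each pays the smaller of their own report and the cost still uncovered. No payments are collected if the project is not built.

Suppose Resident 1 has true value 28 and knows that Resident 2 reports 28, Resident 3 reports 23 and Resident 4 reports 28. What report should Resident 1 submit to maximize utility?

6

Report 6: project built, pays 6, utility 28 - 6 = 22.
Report 18: project built, pays 18, utility 28 - 18 = 10.
Report 23: project built, pays 23, utility 28 - 23 = 5.
Report 28: project built, pays 28, utility 28 - 28 = 0.
Report 36: project built, pays 36, utility 28 - 36 = -8.
The best choice is 6 with utility 22.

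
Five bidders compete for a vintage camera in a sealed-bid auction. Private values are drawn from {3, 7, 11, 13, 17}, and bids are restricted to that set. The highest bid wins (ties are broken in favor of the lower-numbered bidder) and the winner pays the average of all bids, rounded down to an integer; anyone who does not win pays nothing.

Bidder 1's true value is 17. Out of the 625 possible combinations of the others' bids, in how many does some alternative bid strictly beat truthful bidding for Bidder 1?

Others bid (3, 3, 3, 3): truth gives 12; bid 3 gives 14 > 12. Violating.
Others bid (3, 3, 3, 7): truth gives 11; bid 7 gives 13 > 11. Violating.
Others bid (3, 3, 3, 11): truth gives 10; bid 11 gives 11 > 10. Violating.
Others bid (3, 3, 7, 3): truth gives 11; bid 7 gives 13 > 11. Violating.
Others bid (3, 3, 3, 13): truth gives 10; no alternative beats it.
Others bid (3, 3, 3, 17): truth gives 9; no alternative beats it.
(Checking all 625 profiles: 229 have a profitable deviation, 396 do not.)

229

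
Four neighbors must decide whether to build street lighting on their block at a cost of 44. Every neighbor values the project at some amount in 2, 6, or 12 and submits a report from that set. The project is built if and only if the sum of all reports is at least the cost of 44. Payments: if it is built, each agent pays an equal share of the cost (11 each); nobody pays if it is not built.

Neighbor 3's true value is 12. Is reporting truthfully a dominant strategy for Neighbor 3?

Yes

Check each profile of the others' reports and compare truth against every alternative report.
Others report (12, 12, 12): truth gives 1, best alternative gives 0.
Others report (2, 2, 2): truth gives 0, best alternative gives 0.
Others report (2, 2, 6): truth gives 0, best alternative gives 0.
Others report (2, 2, 12): truth gives 0, best alternative gives 0.
Others report (2, 6, 2): truth gives 0, best alternative gives 0.
Others report (2, 6, 6): truth gives 0, best alternative gives 0.
(Remaining 21 profiles checked similarly; truth is weakly best in each.)
In every case the truthful report is at least as good as any alternative, so it is a dominant strategy.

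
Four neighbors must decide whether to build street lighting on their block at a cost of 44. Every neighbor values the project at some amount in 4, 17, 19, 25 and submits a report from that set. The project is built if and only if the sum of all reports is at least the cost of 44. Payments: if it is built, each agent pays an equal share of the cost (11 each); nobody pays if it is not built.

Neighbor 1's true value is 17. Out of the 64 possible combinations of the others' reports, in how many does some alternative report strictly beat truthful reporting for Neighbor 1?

Others report (4, 4, 17): truth gives 0; report 19 gives 6 > 0. Violating.
Others report (4, 17, 4): truth gives 0; report 19 gives 6 > 0. Violating.
Others report (17, 4, 4): truth gives 0; report 19 gives 6 > 0. Violating.
Others report (4, 4, 4): truth gives 0; no alternative beats it.
Others report (4, 4, 19): truth gives 6; no alternative beats it.
(Checking all 64 profiles: 3 have a profitable deviation, 61 do not.)

3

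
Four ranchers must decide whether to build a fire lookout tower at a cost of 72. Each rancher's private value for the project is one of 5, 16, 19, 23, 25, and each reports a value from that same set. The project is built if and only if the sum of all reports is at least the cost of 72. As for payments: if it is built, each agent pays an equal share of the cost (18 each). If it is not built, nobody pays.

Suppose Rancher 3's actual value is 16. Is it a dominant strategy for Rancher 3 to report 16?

No

Consider the case where Rancher 1 reports 16, Rancher 2 reports 16 and Rancher 4 reports 25.
Truthful report 16: project built, pays 18, utility 16 - 18 = -2.
Report 5 instead: project not built, utility 0.
Since 0 > -2, reporting 5 is strictly better here, so truthful reporting is not dominant.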